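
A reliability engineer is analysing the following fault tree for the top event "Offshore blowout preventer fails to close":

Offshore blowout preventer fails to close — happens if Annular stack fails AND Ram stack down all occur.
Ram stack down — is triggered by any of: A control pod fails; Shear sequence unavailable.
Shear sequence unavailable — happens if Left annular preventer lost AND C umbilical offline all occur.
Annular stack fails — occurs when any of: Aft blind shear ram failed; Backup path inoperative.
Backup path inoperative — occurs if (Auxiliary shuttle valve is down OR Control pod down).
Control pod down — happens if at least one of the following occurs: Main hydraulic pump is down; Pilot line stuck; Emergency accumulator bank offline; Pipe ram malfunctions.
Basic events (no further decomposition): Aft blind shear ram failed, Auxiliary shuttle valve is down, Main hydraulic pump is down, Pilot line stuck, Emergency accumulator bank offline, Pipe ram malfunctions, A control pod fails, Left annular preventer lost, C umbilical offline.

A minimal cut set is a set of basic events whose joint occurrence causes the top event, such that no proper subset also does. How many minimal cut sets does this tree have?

12

Control pod down [OR]: union of children's cut sets → 4 cut set(s).
Backup path inoperative [OR]: union of children's cut sets → 5 cut set(s).
Annular stack fails [OR]: union of children's cut sets → 6 cut set(s).
Shear sequence unavailable [AND]: one cut set from each child combined → 1 × 1 = 1 cut set(s).
Ram stack down [OR]: union of children's cut sets → 2 cut set(s).
Offshore blowout preventer fails to close [AND]: one cut set from each child combined → 6 × 2 = 12 cut set(s).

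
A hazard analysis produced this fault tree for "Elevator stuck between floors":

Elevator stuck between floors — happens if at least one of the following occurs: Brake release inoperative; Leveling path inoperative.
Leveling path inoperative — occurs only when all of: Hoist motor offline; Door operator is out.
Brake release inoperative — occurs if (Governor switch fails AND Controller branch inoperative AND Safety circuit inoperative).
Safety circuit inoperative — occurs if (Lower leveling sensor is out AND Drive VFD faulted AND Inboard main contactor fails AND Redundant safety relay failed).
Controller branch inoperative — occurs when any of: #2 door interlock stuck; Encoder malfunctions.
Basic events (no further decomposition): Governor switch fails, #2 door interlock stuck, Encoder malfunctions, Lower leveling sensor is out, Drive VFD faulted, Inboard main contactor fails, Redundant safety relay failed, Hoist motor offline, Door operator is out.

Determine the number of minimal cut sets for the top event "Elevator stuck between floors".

Controller branch inoperative [OR]: union of children's cut sets → 2 cut set(s).
Safety circuit inoperative [AND]: one cut set from each child combined → 1 × 1 × 1 × 1 = 1 cut set(s).
Brake release inoperative [AND]: one cut set from each child combined → 1 × 2 × 1 = 2 cut set(s).
Leveling path inoperative [AND]: one cut set from each child combined → 1 × 1 = 1 cut set(s).
Elevator stuck between floors [OR]: union of children's cut sets → 3 cut set(s).
Minimal cut sets: {#2 door interlock stuck, Drive VFD faulted, Governor switch fails, Inboard main contactor fails, Lower leveling sensor is out, Redundant safety relay failed}; {Drive VFD faulted, Encoder malfunctions, Governor switch fails, Inboard main contactor fails, Lower leveling sensor is out, Redundant safety relay failed}; {Door operator is out, Hoist motor offline}.

3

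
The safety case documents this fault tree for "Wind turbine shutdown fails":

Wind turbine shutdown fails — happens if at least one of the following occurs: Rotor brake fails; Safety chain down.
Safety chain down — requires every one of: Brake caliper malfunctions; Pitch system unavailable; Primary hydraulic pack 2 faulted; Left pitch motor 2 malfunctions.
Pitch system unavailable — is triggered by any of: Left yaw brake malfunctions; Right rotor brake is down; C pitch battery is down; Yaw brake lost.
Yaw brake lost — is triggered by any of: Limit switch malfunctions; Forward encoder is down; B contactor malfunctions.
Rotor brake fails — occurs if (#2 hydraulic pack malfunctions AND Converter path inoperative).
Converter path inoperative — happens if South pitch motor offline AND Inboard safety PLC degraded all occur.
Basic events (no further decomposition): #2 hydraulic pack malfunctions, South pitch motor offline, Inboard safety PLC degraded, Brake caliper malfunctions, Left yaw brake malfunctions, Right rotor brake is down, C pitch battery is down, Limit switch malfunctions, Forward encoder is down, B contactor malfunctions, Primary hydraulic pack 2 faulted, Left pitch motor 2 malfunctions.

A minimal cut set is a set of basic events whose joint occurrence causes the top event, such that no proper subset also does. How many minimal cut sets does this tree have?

7

Converter path inoperative [AND]: one cut set from each child combined → 1 × 1 = 1 cut set(s).
Rotor brake fails [AND]: one cut set from each child combined → 1 × 1 = 1 cut set(s).
Yaw brake lost [OR]: union of children's cut sets → 3 cut set(s).
Pitch system unavailable [OR]: union of children's cut sets → 6 cut set(s).
Safety chain down [AND]: one cut set from each child combined → 1 × 6 × 1 × 1 = 6 cut set(s).
Wind turbine shutdown fails [OR]: union of children's cut sets → 7 cut set(s).
Minimal cut sets: {#2 hydraulic pack malfunctions, Inboard safety PLC degraded, South pitch motor offline}; {Brake caliper malfunctions, Left pitch motor 2 malfunctions, Left yaw brake malfunctions, Primary hydraulic pack 2 faulted}; {Brake caliper malfunctions, Left pitch motor 2 malfunctions, Primary hydraulic pack 2 faulted, Right rotor brake is down}; {Brake caliper malfunctions, C pitch battery is down, Left pitch motor 2 malfunctions, Primary hydraulic pack 2 faulted}; {Brake caliper malfunctions, Left pitch motor 2 malfunctions, Limit switch malfunctions, Primary hydraulic pack 2 faulted}; {Brake caliper malfunctions, Forward encoder is down, Left pitch motor 2 malfunctions, Primary hydraulic pack 2 faulted}; {B contactor malfunctions, Brake caliper malfunctions, Left pitch motor 2 malfunctions, Primary hydraulic pack 2 faulted}.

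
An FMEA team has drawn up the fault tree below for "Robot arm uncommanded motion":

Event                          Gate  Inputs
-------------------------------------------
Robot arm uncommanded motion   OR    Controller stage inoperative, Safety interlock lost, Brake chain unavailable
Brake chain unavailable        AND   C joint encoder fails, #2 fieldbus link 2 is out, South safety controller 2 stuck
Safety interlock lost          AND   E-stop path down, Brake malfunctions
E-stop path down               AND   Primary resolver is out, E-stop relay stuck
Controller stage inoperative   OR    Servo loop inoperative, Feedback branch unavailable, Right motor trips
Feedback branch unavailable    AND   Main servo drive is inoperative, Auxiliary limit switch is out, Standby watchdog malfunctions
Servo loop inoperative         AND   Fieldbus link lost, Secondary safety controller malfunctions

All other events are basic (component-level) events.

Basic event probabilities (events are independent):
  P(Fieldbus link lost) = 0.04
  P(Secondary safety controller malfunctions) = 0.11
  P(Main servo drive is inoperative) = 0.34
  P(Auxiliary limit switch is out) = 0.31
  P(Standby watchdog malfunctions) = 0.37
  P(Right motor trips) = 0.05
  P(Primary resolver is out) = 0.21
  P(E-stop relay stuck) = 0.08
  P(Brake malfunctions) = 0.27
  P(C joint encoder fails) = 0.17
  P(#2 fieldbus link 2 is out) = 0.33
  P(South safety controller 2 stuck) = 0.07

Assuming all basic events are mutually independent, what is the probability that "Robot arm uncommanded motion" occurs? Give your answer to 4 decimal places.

P(Servo loop inoperative) [AND] = 0.04 × 0.11 = 0.004400
P(Feedback branch unavailable) [AND] = 0.34 × 0.31 × 0.37 = 0.038998
P(Controller stage inoperative) [OR] = 1 − (1−0.004400) × (1−0.038998) × (1−0.05) = 0.091065
P(E-stop path down) [AND] = 0.21 × 0.08 = 0.016800
P(Safety interlock lost) [AND] = 0.016800 × 0.27 = 0.004536
P(Brake chain unavailable) [AND] = 0.17 × 0.33 × 0.07 = 0.003927
P(Robot arm uncommanded motion) [OR] = 1 − (1−0.091065) × (1−0.004536) × (1−0.003927) = 0.098741
Rounded to 4 decimal places: P(Robot arm uncommanded motion) ≈ 0.0987.

0.0987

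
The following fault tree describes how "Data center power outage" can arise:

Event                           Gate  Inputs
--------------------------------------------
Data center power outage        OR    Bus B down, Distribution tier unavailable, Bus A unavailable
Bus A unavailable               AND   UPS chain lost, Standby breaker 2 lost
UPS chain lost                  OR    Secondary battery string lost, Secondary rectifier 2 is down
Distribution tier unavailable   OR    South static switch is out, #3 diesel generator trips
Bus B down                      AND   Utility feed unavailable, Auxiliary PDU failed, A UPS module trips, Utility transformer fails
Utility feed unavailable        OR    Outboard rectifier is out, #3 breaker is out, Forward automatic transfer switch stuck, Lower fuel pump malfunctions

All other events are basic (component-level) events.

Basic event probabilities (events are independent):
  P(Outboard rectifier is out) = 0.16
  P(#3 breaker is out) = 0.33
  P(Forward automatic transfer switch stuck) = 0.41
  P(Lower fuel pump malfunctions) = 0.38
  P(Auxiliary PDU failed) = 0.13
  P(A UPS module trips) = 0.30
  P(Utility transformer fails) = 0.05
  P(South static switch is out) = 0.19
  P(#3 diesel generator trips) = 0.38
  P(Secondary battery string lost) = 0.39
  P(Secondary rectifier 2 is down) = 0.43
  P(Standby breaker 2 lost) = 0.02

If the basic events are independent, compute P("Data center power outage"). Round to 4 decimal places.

0.5051

P(Utility feed unavailable) [OR] = 1 − (1−0.16) × (1−0.33) × (1−0.41) × (1−0.38) = 0.794128
P(Bus B down) [AND] = 0.794128 × 0.13 × 0.30 × 0.05 = 0.001549
P(Distribution tier unavailable) [OR] = 1 − (1−0.19) × (1−0.38) = 0.497800
P(UPS chain lost) [OR] = 1 − (1−0.39) × (1−0.43) = 0.652300
P(Bus A unavailable) [AND] = 0.652300 × 0.02 = 0.013046
P(Data center power outage) [OR] = 1 − (1−0.001549) × (1−0.497800) × (1−0.013046) = 0.505119
Rounded to 4 decimal places: P(Data center power outage) ≈ 0.5051.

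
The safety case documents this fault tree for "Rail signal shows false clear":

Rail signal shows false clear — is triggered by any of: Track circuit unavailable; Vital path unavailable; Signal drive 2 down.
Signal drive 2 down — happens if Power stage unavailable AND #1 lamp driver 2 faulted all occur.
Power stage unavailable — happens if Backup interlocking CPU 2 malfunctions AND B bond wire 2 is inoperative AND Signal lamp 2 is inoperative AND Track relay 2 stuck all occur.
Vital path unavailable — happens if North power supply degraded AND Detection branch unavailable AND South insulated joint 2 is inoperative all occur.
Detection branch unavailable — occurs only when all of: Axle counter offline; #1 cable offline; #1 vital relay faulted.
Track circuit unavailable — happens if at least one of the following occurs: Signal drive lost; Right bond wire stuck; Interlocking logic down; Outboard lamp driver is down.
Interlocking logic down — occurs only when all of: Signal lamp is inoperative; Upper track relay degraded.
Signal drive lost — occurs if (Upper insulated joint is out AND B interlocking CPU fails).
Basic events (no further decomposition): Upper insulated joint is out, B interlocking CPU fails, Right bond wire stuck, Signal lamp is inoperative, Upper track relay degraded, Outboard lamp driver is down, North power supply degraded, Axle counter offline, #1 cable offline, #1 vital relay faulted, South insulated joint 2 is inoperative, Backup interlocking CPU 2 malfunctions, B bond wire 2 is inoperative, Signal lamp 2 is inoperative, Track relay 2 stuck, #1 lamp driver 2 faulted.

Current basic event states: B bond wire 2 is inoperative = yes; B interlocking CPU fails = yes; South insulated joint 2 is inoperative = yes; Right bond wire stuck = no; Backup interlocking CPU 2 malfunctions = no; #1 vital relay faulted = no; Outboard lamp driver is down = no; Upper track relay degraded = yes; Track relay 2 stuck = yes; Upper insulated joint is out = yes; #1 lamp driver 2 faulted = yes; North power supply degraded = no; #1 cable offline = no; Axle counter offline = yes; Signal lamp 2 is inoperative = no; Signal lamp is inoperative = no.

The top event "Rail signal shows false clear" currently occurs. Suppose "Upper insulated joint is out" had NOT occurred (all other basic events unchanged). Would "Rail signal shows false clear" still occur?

Counterfactual: set "Upper insulated joint is out" to not occurred.
Signal drive lost [AND]: Upper insulated joint is out=not, B interlocking CPU fails=occurs → not all inputs occur → does not occur.
Interlocking logic down [AND]: Signal lamp is inoperative=not, Upper track relay degraded=occurs → not all inputs occur → does not occur.
Track circuit unavailable [OR]: Signal drive lost=not, Right bond wire stuck=not, Interlocking logic down=not, Outboard lamp driver is down=not → no input occurs → does not occur.
Detection branch unavailable [AND]: Axle counter offline=occurs, #1 cable offline=not, #1 vital relay faulted=not → not all inputs occur → does not occur.
Vital path unavailable [AND]: North power supply degraded=not, Detection branch unavailable=not, South insulated joint 2 is inoperative=occurs → not all inputs occur → does not occur.
Power stage unavailable [AND]: Backup interlocking CPU 2 malfunctions=not, B bond wire 2 is inoperative=occurs, Signal lamp 2 is inoperative=not, Track relay 2 stuck=occurs → not all inputs occur → does not occur.
Signal drive 2 down [AND]: Power stage unavailable=not, #1 lamp driver 2 faulted=occurs → not all inputs occur → does not occur.
Rail signal shows false clear [OR]: Track circuit unavailable=not, Vital path unavailable=not, Signal drive 2 down=not → no input occurs → does not occur.

No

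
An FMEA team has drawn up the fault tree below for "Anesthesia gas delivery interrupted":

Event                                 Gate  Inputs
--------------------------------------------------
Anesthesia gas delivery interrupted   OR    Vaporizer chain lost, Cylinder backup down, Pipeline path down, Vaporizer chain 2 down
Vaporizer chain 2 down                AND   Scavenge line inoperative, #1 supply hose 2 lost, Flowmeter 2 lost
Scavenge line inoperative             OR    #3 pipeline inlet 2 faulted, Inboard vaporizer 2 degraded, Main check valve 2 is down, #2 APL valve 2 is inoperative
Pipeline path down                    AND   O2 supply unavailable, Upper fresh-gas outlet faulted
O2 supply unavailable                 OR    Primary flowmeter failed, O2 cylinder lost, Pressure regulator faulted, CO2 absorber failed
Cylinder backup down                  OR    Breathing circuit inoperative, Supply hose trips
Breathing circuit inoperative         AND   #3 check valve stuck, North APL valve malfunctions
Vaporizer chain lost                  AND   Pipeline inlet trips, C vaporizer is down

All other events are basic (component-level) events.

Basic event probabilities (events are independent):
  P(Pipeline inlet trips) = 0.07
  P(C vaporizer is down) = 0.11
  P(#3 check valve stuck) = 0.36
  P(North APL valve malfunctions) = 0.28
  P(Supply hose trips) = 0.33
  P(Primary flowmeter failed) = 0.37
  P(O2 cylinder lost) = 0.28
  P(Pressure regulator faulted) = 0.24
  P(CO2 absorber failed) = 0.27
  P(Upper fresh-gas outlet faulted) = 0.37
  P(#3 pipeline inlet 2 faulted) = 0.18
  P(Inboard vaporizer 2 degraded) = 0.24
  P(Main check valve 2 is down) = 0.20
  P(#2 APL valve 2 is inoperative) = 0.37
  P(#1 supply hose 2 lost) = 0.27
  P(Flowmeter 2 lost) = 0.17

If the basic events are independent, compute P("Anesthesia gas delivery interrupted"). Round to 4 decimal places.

0.5813

P(Vaporizer chain lost) [AND] = 0.07 × 0.11 = 0.007700
P(Breathing circuit inoperative) [AND] = 0.36 × 0.28 = 0.100800
P(Cylinder backup down) [OR] = 1 − (1−0.100800) × (1−0.33) = 0.397536
P(O2 supply unavailable) [OR] = 1 − (1−0.37) × (1−0.28) × (1−0.24) × (1−0.27) = 0.748343
P(Pipeline path down) [AND] = 0.748343 × 0.37 = 0.276887
P(Scavenge line inoperative) [OR] = 1 − (1−0.18) × (1−0.24) × (1−0.20) × (1−0.37) = 0.685907
P(Vaporizer chain 2 down) [AND] = 0.685907 × 0.27 × 0.17 = 0.031483
P(Anesthesia gas delivery interrupted) [OR] = 1 − (1−0.007700) × (1−0.397536) × (1−0.276887) × (1−0.031483) = 0.581315
Rounded to 4 decimal places: P(Anesthesia gas delivery interrupted) ≈ 0.5813.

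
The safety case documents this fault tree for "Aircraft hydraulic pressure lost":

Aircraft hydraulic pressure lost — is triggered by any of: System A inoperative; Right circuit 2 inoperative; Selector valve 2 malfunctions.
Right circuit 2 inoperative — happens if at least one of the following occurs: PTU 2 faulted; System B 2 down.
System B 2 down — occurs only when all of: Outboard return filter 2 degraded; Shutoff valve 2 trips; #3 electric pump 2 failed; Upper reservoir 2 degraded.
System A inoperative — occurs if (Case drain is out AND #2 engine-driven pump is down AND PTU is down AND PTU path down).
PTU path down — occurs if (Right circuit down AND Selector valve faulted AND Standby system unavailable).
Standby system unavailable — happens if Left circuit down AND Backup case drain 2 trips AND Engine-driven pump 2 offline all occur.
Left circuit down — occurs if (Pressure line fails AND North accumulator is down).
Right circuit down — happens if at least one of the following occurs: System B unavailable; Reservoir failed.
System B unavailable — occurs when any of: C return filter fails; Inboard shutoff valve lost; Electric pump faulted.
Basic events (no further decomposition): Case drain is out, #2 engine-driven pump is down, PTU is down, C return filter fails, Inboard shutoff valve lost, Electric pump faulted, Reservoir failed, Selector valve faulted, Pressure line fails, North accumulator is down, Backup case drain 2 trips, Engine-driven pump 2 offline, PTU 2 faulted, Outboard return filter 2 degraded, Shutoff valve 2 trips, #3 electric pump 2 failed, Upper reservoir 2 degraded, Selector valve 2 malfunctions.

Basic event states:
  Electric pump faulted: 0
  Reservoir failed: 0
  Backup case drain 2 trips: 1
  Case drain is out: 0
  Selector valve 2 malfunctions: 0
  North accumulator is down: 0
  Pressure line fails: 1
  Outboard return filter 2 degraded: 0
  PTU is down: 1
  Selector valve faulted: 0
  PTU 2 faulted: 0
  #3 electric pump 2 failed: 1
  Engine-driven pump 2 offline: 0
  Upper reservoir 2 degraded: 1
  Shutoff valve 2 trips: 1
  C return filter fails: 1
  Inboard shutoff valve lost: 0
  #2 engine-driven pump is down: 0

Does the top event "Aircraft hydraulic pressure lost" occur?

No

System B unavailable [OR]: C return filter fails=occurs, Inboard shutoff valve lost=not, Electric pump faulted=not → at least one input occurs → occurs.
Right circuit down [OR]: System B unavailable=occurs, Reservoir failed=not → at least one input occurs → occurs.
Left circuit down [AND]: Pressure line fails=occurs, North accumulator is down=not → not all inputs occur → does not occur.
Standby system unavailable [AND]: Left circuit down=not, Backup case drain 2 trips=occurs, Engine-driven pump 2 offline=not → not all inputs occur → does not occur.
PTU path down [AND]: Right circuit down=occurs, Selector valve faulted=not, Standby system unavailable=not → not all inputs occur → does not occur.
System A inoperative [AND]: Case drain is out=not, #2 engine-driven pump is down=not, PTU is down=occurs, PTU path down=not → not all inputs occur → does not occur.
System B 2 down [AND]: Outboard return filter 2 degraded=not, Shutoff valve 2 trips=occurs, #3 electric pump 2 failed=occurs, Upper reservoir 2 degraded=occurs → not all inputs occur → does not occur.
Right circuit 2 inoperative [OR]: PTU 2 faulted=not, System B 2 down=not → no input occurs → does not occur.
Aircraft hydraulic pressure lost [OR]: System A inoperative=not, Right circuit 2 inoperative=not, Selector valve 2 malfunctions=not → no input occurs → does not occur.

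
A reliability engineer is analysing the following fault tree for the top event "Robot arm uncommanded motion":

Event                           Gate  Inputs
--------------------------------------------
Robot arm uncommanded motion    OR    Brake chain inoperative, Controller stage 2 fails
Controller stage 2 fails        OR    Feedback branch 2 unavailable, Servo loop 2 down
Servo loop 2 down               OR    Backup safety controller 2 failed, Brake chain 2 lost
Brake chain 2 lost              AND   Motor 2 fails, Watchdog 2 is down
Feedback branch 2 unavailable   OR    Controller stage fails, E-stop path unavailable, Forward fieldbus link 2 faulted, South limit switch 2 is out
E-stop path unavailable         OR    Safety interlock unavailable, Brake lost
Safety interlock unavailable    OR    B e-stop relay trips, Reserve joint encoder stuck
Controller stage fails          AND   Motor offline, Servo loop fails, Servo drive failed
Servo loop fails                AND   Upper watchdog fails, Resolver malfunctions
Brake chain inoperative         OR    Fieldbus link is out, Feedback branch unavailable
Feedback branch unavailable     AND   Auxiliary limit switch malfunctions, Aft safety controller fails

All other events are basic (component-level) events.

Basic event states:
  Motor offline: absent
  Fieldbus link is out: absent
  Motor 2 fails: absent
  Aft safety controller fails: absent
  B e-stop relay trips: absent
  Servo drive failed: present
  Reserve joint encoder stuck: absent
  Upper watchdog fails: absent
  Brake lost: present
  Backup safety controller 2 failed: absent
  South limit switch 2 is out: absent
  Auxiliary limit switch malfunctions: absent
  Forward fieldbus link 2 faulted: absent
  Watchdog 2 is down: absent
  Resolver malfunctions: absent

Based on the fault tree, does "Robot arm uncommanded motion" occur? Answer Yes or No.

Yes

Feedback branch unavailable [AND]: Auxiliary limit switch malfunctions=not, Aft safety controller fails=not → not all inputs occur → does not occur.
Brake chain inoperative [OR]: Fieldbus link is out=not, Feedback branch unavailable=not → no input occurs → does not occur.
Servo loop fails [AND]: Upper watchdog fails=not, Resolver malfunctions=not → not all inputs occur → does not occur.
Controller stage fails [AND]: Motor offline=not, Servo loop fails=not, Servo drive failed=occurs → not all inputs occur → does not occur.
Safety interlock unavailable [OR]: B e-stop relay trips=not, Reserve joint encoder stuck=not → no input occurs → does not occur.
E-stop path unavailable [OR]: Safety interlock unavailable=not, Brake lost=occurs → at least one input occurs → occurs.
Feedback branch 2 unavailable [OR]: Controller stage fails=not, E-stop path unavailable=occurs, Forward fieldbus link 2 faulted=not, South limit switch 2 is out=not → at least one input occurs → occurs.
Brake chain 2 lost [AND]: Motor 2 fails=not, Watchdog 2 is down=not → not all inputs occur → does not occur.
Servo loop 2 down [OR]: Backup safety controller 2 failed=not, Brake chain 2 lost=not → no input occurs → does not occur.
Controller stage 2 fails [OR]: Feedback branch 2 unavailable=occurs, Servo loop 2 down=not → at least one input occurs → occurs.
Robot arm uncommanded motion [OR]: Brake chain inoperative=not, Controller stage 2 fails=occurs → at least one input occurs → occurs.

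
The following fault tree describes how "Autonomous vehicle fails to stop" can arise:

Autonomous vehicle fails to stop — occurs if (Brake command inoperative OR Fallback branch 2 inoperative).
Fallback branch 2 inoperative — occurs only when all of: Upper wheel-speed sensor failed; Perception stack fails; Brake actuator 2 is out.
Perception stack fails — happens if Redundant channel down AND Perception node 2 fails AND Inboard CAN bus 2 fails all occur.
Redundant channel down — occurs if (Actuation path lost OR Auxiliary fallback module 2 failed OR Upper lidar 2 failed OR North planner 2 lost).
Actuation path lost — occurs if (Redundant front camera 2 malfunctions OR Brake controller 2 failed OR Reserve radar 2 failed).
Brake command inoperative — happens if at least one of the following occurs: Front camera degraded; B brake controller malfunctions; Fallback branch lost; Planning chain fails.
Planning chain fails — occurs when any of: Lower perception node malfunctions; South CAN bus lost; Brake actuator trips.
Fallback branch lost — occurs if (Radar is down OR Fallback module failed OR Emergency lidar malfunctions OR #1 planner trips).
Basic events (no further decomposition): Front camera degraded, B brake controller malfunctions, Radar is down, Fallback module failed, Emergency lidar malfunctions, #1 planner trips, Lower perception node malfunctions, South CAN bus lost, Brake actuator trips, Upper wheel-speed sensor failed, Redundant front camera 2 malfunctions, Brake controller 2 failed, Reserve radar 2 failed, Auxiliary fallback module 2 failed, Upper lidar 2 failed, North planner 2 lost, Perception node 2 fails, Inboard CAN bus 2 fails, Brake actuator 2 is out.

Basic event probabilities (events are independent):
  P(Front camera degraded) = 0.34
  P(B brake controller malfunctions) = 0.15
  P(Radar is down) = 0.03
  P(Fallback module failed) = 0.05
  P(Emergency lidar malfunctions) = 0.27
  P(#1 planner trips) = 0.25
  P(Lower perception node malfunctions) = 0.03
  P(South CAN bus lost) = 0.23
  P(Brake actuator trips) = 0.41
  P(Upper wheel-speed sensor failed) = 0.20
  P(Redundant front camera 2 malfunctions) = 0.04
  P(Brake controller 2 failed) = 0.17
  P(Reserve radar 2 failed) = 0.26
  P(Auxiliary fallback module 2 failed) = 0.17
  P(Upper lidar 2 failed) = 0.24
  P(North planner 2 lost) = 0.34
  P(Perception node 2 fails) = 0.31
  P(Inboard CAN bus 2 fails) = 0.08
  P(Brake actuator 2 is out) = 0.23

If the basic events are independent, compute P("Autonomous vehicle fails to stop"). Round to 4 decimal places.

P(Fallback branch lost) [OR] = 1 − (1−0.03) × (1−0.05) × (1−0.27) × (1−0.25) = 0.495479
P(Planning chain fails) [OR] = 1 − (1−0.03) × (1−0.23) × (1−0.41) = 0.559329
P(Brake command inoperative) [OR] = 1 − (1−0.34) × (1−0.15) × (1−0.495479) × (1−0.559329) = 0.875274
P(Actuation path lost) [OR] = 1 − (1−0.04) × (1−0.17) × (1−0.26) = 0.410368
P(Redundant channel down) [OR] = 1 − (1−0.410368) × (1−0.17) × (1−0.24) × (1−0.34) = 0.754520
P(Perception stack fails) [AND] = 0.754520 × 0.31 × 0.08 = 0.018712
P(Fallback branch 2 inoperative) [AND] = 0.20 × 0.018712 × 0.23 = 0.000861
P(Autonomous vehicle fails to stop) [OR] = 1 − (1−0.875274) × (1−0.000861) = 0.875381
Rounded to 4 decimal places: P(Autonomous vehicle fails to stop) ≈ 0.8754.

0.8754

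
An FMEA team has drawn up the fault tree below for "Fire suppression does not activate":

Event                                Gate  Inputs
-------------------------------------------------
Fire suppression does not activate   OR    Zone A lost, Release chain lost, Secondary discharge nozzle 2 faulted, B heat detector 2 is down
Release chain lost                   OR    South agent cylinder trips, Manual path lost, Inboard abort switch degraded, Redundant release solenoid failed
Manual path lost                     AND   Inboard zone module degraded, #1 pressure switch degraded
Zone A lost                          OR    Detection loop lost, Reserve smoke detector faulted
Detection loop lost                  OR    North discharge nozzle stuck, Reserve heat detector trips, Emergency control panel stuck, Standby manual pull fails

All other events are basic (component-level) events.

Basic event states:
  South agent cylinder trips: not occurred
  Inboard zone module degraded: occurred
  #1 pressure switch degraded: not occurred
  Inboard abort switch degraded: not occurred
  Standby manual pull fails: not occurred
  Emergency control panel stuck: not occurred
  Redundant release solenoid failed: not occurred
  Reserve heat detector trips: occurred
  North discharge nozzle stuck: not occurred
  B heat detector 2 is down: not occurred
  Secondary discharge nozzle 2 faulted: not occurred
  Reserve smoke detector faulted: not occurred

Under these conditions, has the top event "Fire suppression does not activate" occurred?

Yes

Detection loop lost [OR]: North discharge nozzle stuck=not, Reserve heat detector trips=occurs, Emergency control panel stuck=not, Standby manual pull fails=not → at least one input occurs → occurs.
Zone A lost [OR]: Detection loop lost=occurs, Reserve smoke detector faulted=not → at least one input occurs → occurs.
Manual path lost [AND]: Inboard zone module degraded=occurs, #1 pressure switch degraded=not → not all inputs occur → does not occur.
Release chain lost [OR]: South agent cylinder trips=not, Manual path lost=not, Inboard abort switch degraded=not, Redundant release solenoid failed=not → no input occurs → does not occur.
Fire suppression does not activate [OR]: Zone A lost=occurs, Release chain lost=not, Secondary discharge nozzle 2 faulted=not, B heat detector 2 is down=not → at least one input occurs → occurs.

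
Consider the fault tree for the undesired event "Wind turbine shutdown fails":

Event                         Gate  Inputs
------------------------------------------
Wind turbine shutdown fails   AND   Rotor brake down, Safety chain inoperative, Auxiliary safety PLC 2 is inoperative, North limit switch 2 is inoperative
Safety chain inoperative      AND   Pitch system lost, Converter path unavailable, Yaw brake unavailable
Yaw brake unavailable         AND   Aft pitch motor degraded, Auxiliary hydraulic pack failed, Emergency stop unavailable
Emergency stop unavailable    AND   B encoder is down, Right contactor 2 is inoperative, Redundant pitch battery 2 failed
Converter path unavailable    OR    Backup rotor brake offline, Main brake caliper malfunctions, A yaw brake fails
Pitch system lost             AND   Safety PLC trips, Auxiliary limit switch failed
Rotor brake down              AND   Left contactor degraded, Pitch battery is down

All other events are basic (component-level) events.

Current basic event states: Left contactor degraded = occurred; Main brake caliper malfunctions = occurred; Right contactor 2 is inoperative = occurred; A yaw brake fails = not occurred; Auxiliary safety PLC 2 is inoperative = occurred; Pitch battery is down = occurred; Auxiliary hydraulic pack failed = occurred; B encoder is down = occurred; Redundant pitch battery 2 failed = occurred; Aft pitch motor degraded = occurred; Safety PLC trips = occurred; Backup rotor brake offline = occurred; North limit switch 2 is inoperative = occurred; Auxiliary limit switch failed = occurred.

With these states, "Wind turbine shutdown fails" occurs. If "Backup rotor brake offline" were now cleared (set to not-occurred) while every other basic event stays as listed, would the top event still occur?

Counterfactual: set "Backup rotor brake offline" to not occurred.
Rotor brake down [AND]: Left contactor degraded=occurs, Pitch battery is down=occurs → all inputs occur → occurs.
Pitch system lost [AND]: Safety PLC trips=occurs, Auxiliary limit switch failed=occurs → all inputs occur → occurs.
Converter path unavailable [OR]: Backup rotor brake offline=not, Main brake caliper malfunctions=occurs, A yaw brake fails=not → at least one input occurs → occurs.
Emergency stop unavailable [AND]: B encoder is down=occurs, Right contactor 2 is inoperative=occurs, Redundant pitch battery 2 failed=occurs → all inputs occur → occurs.
Yaw brake unavailable [AND]: Aft pitch motor degraded=occurs, Auxiliary hydraulic pack failed=occurs, Emergency stop unavailable=occurs → all inputs occur → occurs.
Safety chain inoperative [AND]: Pitch system lost=occurs, Converter path unavailable=occurs, Yaw brake unavailable=occurs → all inputs occur → occurs.
Wind turbine shutdown fails [AND]: Rotor brake down=occurs, Safety chain inoperative=occurs, Auxiliary safety PLC 2 is inoperative=occurs, North limit switch 2 is inoperative=occurs → all inputs occur → occurs.

Yes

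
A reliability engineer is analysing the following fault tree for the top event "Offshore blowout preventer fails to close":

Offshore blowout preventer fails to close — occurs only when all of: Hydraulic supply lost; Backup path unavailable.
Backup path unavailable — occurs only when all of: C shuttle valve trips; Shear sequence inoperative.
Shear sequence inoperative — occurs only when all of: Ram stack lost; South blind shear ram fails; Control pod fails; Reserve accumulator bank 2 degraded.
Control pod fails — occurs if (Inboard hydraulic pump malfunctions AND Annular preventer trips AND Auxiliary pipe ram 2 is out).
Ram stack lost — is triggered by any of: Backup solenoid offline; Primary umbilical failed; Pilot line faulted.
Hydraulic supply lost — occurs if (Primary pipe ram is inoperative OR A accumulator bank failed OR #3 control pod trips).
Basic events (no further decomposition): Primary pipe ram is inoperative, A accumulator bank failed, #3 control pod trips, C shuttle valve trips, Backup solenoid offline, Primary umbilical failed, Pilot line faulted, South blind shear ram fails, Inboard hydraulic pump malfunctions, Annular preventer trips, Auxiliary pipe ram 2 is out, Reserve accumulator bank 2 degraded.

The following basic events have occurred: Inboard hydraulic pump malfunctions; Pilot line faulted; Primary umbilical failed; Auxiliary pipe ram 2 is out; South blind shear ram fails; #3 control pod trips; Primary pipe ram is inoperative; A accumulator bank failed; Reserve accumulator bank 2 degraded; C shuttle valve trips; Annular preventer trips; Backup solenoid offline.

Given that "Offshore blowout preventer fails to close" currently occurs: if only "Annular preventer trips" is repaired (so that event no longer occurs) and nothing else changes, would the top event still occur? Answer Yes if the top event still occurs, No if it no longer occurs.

No

Counterfactual: set "Annular preventer trips" to not occurred.
Hydraulic supply lost [OR]: Primary pipe ram is inoperative=occurs, A accumulator bank failed=occurs, #3 control pod trips=occurs → at least one input occurs → occurs.
Ram stack lost [OR]: Backup solenoid offline=occurs, Primary umbilical failed=occurs, Pilot line faulted=occurs → at least one input occurs → occurs.
Control pod fails [AND]: Inboard hydraulic pump malfunctions=occurs, Annular preventer trips=not, Auxiliary pipe ram 2 is out=occurs → not all inputs occur → does not occur.
Shear sequence inoperative [AND]: Ram stack lost=occurs, South blind shear ram fails=occurs, Control pod fails=not, Reserve accumulator bank 2 degraded=occurs → not all inputs occur → does not occur.
Backup path unavailable [AND]: C shuttle valve trips=occurs, Shear sequence inoperative=not → not all inputs occur → does not occur.
Offshore blowout preventer fails to close [AND]: Hydraulic supply lost=occurs, Backup path unavailable=not → not all inputs occur → does not occur.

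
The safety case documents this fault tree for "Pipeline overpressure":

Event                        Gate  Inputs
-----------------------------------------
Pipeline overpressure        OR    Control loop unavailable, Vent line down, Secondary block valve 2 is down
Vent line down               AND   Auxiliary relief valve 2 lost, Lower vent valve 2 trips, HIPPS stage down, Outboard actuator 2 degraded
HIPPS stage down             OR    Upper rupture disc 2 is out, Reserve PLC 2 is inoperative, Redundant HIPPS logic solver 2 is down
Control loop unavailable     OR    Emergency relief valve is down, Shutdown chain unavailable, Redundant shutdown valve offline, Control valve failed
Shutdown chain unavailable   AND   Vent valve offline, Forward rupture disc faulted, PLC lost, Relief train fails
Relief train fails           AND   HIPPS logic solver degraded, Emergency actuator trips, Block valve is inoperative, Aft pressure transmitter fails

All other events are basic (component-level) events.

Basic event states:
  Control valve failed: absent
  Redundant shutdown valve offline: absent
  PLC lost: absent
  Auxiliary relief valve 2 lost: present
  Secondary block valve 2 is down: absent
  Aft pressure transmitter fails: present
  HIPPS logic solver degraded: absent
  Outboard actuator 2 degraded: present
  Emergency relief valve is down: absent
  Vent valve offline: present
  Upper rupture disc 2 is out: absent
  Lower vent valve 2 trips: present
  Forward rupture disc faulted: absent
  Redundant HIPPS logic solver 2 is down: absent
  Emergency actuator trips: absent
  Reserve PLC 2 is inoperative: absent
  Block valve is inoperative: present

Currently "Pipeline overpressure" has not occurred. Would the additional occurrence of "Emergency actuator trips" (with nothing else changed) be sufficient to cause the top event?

No

Counterfactual: set "Emergency actuator trips" to occurred.
Relief train fails [AND]: HIPPS logic solver degraded=not, Emergency actuator trips=occurs, Block valve is inoperative=occurs, Aft pressure transmitter fails=occurs → not all inputs occur → does not occur.
Shutdown chain unavailable [AND]: Vent valve offline=occurs, Forward rupture disc faulted=not, PLC lost=not, Relief train fails=not → not all inputs occur → does not occur.
Control loop unavailable [OR]: Emergency relief valve is down=not, Shutdown chain unavailable=not, Redundant shutdown valve offline=not, Control valve failed=not → no input occurs → does not occur.
HIPPS stage down [OR]: Upper rupture disc 2 is out=not, Reserve PLC 2 is inoperative=not, Redundant HIPPS logic solver 2 is down=not → no input occurs → does not occur.
Vent line down [AND]: Auxiliary relief valve 2 lost=occurs, Lower vent valve 2 trips=occurs, HIPPS stage down=not, Outboard actuator 2 degraded=occurs → not all inputs occur → does not occur.
Pipeline overpressure [OR]: Control loop unavailable=not, Vent line down=not, Secondary block valve 2 is down=not → no input occurs → does not occur.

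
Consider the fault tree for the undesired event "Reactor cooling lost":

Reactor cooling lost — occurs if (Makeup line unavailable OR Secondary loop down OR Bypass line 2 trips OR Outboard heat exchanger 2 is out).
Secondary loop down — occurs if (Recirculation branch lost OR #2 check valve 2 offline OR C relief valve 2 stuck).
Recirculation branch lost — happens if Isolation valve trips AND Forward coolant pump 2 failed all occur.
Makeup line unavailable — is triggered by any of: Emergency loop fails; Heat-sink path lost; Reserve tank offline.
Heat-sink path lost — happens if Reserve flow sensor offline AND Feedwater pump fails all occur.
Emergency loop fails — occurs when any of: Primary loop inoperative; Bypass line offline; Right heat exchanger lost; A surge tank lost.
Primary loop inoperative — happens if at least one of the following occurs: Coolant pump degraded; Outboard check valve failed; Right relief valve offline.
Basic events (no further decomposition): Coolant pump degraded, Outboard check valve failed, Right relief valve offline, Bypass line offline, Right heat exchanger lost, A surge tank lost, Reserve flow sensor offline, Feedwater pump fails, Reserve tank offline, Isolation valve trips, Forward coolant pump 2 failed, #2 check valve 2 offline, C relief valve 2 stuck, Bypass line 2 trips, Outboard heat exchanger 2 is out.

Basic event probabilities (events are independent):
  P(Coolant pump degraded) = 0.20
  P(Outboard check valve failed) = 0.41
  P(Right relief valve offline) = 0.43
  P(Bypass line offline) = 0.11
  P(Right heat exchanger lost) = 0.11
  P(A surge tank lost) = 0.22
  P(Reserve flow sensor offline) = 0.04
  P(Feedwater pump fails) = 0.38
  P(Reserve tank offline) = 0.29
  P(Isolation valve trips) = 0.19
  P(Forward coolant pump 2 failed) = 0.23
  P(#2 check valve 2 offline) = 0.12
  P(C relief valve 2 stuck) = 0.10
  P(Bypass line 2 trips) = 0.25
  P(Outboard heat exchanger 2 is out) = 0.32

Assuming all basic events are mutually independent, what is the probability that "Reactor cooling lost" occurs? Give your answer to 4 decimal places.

P(Primary loop inoperative) [OR] = 1 − (1−0.20) × (1−0.41) × (1−0.43) = 0.730960
P(Emergency loop fails) [OR] = 1 − (1−0.730960) × (1−0.11) × (1−0.11) × (1−0.22) = 0.833777
P(Heat-sink path lost) [AND] = 0.04 × 0.38 = 0.015200
P(Makeup line unavailable) [OR] = 1 − (1−0.833777) × (1−0.015200) × (1−0.29) = 0.883776
P(Recirculation branch lost) [AND] = 0.19 × 0.23 = 0.043700
P(Secondary loop down) [OR] = 1 − (1−0.043700) × (1−0.12) × (1−0.10) = 0.242610
P(Reactor cooling lost) [OR] = 1 − (1−0.883776) × (1−0.242610) × (1−0.25) × (1−0.32) = 0.955106
Rounded to 4 decimal places: P(Reactor cooling lost) ≈ 0.9551.

0.9551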